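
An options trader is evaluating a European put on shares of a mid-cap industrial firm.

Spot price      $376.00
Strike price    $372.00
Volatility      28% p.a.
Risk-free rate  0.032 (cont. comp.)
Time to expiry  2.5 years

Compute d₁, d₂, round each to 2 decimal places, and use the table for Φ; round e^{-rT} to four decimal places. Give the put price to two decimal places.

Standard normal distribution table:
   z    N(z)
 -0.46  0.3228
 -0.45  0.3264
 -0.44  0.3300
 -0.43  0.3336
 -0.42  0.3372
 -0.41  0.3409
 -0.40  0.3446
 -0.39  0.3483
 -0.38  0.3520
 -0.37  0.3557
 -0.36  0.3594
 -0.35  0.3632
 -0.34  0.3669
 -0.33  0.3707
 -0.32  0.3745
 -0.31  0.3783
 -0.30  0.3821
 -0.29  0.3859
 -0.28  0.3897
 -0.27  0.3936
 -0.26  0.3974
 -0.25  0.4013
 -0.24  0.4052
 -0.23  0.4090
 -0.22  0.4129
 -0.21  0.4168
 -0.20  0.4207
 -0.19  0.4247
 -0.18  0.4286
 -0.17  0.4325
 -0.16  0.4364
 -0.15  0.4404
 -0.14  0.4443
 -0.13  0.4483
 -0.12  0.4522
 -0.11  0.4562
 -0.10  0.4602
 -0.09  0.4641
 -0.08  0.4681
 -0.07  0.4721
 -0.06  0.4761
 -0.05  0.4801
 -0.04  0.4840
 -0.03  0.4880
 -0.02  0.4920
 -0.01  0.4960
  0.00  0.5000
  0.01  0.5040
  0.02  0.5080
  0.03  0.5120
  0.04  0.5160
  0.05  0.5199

σ√T = 0.28 × 1.5811 = 0.4427
d₁ = [ln(376/372) + (0.032 + 0.28²/2)·2.5] / 0.4427 = [0.0107 + 0.1780] / 0.4427 = 0.4262 which rounds to 0.43
d₂ = d₁ − σ√T = 0.4262 − 0.4427 = -0.0165 which rounds to -0.02
exp(−rT) = exp(−0.032·2.5) = 0.9231
P = 372·0.9231·N(0.02) − 376·N(-0.43) = 372·0.9231·0.5080 − 376·0.3336 = 174.4437 − 125.4336 = 49.0101

$49.01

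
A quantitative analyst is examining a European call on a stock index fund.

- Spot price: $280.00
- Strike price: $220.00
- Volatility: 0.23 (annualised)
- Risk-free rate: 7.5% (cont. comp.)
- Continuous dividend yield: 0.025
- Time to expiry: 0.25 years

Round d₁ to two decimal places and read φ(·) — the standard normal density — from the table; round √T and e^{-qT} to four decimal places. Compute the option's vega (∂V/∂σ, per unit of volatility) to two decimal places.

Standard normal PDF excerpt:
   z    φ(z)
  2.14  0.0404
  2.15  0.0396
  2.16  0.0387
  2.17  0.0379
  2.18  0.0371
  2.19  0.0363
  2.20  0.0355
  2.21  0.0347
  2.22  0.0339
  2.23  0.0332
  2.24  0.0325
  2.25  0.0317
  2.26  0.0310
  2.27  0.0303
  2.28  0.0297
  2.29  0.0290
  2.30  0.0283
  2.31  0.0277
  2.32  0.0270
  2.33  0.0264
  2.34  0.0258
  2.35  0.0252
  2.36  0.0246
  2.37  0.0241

4.31

σ√T = 0.23 × 0.5000 = 0.1150
d₁ = [ln(280/220) + (0.075 − 0.025 + 0.23²/2)·0.25] / 0.1150 = [0.2412 + 0.0191] / 0.1150 = 2.2633 ⇒ 2.26
√T = √0.25 = 0.5000
φ(d₁) = φ(2.26) = 0.0310
exp(−qT) = exp(−0.025·0.25) = 0.9938
vega = S·exp(−qT)·φ(d₁)·√T = 280·0.9938·0.0310·0.5000 = 4.3131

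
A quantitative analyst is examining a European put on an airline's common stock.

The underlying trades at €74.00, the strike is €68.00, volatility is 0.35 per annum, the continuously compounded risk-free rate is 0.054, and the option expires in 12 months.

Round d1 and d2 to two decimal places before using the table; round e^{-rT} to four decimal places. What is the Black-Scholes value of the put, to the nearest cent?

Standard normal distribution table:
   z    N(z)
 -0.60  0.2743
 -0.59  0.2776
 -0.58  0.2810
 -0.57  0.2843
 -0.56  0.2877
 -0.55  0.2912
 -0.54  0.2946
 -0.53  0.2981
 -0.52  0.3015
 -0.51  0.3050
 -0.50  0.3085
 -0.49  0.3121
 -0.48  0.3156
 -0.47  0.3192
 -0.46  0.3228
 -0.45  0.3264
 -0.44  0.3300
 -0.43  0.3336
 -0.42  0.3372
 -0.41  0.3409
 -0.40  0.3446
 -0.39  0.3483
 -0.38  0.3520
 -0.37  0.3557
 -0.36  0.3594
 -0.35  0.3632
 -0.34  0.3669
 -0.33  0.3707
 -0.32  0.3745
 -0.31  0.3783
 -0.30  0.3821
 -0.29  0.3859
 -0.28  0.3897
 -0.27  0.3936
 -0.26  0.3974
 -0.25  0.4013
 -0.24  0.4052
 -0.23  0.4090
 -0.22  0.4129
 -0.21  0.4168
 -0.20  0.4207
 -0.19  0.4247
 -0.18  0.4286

T = 1;  σ√T = 0.3500
d₁ = [ln(74/68) + (0.054 + ½·0.35²)·1] / (σ√T) = (0.0846 + 0.1152) / 0.3500 = 0.5709 → 0.57
d₂ = 0.5709 − 0.3500 = 0.2209 → 0.22
exp(−rT) = exp(−0.054·1) = 0.9474
P = 68·0.9474·N(-0.22) − 74·N(-0.57) = 68·0.9474·0.4129 − 74·0.2843 = 26.6003 − 21.0382 = 5.5621

€5.56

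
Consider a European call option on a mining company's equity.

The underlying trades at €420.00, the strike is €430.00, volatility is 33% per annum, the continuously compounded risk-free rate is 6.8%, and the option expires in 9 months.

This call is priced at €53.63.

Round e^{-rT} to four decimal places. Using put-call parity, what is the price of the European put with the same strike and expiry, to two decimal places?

€42.26

e^(−rT) = e^(−0.068·0.75) = 0.9503
Put-call parity: C − P = S − K·e^(−rT) = 420 − 430·0.9503 = 420 − 408.6290 = 11.3710
P = C − (C − P) = 53.63 − (11.3710) = 42.2590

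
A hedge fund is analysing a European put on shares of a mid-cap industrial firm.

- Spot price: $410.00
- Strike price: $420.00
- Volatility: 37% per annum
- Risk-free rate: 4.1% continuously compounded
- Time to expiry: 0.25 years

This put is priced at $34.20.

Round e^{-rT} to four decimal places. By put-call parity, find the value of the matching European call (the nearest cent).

e^(−rT) = e^(−0.041·0.25) = 0.9898
Put-call parity: C − P = S − K·e^(−rT) = 410 − 420·0.9898 = 410 − 415.7160 = -5.7160
C = P + (C − P) = 34.20 + (-5.7160) = 28.4840

$28.48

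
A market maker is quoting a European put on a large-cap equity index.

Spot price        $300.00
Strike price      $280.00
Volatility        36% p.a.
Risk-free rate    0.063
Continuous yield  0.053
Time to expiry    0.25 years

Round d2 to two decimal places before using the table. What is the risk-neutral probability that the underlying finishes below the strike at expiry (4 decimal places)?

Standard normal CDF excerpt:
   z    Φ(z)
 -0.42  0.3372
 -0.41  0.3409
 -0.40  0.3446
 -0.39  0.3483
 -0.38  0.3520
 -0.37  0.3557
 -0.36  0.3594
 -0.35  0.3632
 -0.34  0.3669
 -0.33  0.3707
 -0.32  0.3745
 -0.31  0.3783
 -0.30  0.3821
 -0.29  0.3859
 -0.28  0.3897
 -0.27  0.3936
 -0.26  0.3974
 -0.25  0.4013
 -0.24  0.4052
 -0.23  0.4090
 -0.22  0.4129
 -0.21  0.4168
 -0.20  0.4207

0.3783

σ√T = 0.36·√0.25 = 0.1800
ln(S/K) + (r − q + σ²/2)T = ln(300/280) + (0.063 − 0.053 + 0.36²/2)·0.25 = 0.0690 + 0.0187 = 0.0877
d₁ = 0.0877 / 0.1800 = 0.4872 → 0.49
d₂ = d₁ − σ√T = 0.4872 − 0.1800 = 0.3072 → 0.31
Risk-neutral Pr[S_T < K] = N(−d₂) = N(-0.31) = 0.3783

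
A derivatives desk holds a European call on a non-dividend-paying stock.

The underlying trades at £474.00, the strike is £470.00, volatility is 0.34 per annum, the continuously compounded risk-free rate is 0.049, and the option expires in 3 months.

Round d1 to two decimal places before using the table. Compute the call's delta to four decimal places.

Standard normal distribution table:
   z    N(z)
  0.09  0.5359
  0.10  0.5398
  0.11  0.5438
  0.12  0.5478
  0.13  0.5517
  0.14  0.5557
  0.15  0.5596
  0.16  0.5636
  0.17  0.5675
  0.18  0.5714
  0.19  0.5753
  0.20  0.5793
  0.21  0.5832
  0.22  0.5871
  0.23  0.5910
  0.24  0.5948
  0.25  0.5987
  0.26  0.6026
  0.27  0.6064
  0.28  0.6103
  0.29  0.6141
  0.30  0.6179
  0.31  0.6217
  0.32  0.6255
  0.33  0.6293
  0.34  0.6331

0.5832

T = 0.25;  σ√T = 0.1700
d₁ = [ln(474/470) + (0.049 + ½·0.34²)·0.25] / (σ√T) = (0.0085 + 0.0267) / 0.1700 = 0.2069 → 0.21
N(d₁) = N(0.21) = 0.5832
Δ_call = N(d₁) = 0.5832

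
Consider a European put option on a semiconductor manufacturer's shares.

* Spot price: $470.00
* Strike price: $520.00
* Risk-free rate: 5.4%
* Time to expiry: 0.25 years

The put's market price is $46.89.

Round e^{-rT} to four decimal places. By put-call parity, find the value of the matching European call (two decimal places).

$3.86

exp(−rT) = exp(−0.054·0.25) = 0.9866
Put-call parity: C − P = S − K·e^(−rT) = 470 − 520·0.9866 = 470 − 513.0320 = -43.0320
C = P + (C − P) = 46.89 + (-43.0320) = 3.8580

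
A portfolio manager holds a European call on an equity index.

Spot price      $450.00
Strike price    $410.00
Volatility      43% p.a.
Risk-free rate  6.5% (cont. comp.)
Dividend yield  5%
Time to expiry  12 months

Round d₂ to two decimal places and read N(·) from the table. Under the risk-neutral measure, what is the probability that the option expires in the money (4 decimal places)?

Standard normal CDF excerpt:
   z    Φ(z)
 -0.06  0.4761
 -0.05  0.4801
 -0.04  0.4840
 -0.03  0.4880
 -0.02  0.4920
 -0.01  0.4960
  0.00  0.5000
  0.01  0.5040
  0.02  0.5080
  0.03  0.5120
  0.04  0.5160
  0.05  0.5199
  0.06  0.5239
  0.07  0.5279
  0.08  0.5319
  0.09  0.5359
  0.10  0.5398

0.5160

σ√T = 0.43·√1 = 0.4300
d₁ = [ln(450/410) + (0.065 − 0.05 + 0.43²/2)·1] / 0.4300 = [0.0931 + 0.1074] / 0.4300 = 0.4664 ≈ 0.47
d₂ = d₁ − σ√T = 0.4664 − 0.4300 = 0.0364 ≈ 0.04
Risk-neutral Pr[S_T > K] = N(d₂) = N(0.04) = 0.5160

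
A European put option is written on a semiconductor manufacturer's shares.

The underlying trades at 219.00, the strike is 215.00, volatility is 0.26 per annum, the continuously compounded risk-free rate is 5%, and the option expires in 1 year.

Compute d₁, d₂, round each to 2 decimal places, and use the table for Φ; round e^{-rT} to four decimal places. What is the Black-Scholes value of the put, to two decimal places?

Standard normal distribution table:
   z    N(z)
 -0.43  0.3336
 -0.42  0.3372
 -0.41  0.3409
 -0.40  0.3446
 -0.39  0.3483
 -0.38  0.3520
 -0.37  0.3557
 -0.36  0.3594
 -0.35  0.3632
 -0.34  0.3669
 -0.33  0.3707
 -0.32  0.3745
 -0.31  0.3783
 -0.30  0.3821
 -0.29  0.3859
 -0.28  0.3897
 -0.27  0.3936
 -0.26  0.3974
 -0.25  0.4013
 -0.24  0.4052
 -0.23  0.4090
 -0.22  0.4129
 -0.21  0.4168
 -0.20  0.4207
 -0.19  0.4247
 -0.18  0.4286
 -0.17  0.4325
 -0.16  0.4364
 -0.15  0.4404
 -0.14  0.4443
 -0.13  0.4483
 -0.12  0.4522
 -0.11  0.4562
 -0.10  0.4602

σ√T = 0.26·√1 = 0.2600
ln(S/K) + (r + σ²/2)T = ln(219/215) + (0.05 + 0.26²/2)·1 = 0.0184 + 0.0838 = 0.1022
d₁ = 0.1022 / 0.2600 = 0.3932 ⇒ 0.39
d₂ = d₁ − σ√T = 0.3932 − 0.2600 = 0.1332 ⇒ 0.13
exp(−rT) = exp(−0.05·1) = 0.9512
N(−d₂) = N(-0.13) = 0.4483;  N(−d₁) = N(-0.39) = 0.3483
P = 215·0.9512·0.4483 − 219·0.3483 = 91.6809 − 76.2777 = 15.4032

15.40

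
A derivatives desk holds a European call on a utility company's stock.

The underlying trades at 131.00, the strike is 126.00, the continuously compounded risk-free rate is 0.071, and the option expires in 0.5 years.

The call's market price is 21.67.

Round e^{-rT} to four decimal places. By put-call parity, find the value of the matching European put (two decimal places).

exp(−rT) = exp(−0.071·0.5) = 0.9651
Put-call parity: C − P = S − K·e^(−rT) = 131 − 126·0.9651 = 131 − 121.6026 = 9.3974
P = C − (C − P) = 21.67 − (9.3974) = 12.2726

12.27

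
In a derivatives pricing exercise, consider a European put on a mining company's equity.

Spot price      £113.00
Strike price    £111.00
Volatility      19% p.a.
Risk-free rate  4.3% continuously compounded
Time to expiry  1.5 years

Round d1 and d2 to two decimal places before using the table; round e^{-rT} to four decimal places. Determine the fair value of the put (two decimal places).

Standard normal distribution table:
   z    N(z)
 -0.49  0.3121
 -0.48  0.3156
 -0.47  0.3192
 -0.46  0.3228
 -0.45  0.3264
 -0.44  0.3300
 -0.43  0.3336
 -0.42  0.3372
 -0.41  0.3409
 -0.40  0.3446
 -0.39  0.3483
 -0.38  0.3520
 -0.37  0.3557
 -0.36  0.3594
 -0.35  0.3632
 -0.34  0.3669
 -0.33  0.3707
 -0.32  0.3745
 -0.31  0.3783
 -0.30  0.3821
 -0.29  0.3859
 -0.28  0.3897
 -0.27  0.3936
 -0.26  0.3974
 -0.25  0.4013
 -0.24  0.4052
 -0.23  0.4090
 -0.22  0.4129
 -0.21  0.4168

σ√T = 0.19 × 1.2247 = 0.2327
d₁ = [ln(113/111) + (0.043 + 0.19²/2)·1.5] / 0.2327 = [0.0179 + 0.0916] / 0.2327 = 0.4703 ≈ 0.47
d₂ = d₁ − σ√T = 0.4703 − 0.2327 = 0.2376 ≈ 0.24
e^(−rT) = e^(−0.043·1.5) = 0.9375
N(−d₂) = N(-0.24) = 0.4052;  N(−d₁) = N(-0.47) = 0.3192
P = 111·0.9375·0.4052 − 113·0.3192 = 42.1661 − 36.0696 = 6.0965

£6.10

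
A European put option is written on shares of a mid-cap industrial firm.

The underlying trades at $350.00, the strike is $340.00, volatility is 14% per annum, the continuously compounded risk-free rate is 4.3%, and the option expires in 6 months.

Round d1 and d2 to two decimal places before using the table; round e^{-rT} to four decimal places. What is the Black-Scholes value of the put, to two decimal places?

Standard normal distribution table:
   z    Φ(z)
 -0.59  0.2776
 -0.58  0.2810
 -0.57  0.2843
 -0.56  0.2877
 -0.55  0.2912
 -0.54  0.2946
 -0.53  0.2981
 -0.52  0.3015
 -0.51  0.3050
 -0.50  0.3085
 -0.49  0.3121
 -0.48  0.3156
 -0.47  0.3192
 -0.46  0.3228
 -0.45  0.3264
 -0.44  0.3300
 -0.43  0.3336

T = 0.5;  σ√T = 0.0990
d₁ = [ln(350/340) + (0.043 + 0.14²/2)·0.5] / 0.0990 = [0.0290 + 0.0264] / 0.0990 = 0.5595 → 0.56
d₂ = d₁ − σ√T = 0.5595 − 0.0990 = 0.4605 → 0.46
exp(−rT) = exp(−0.043·0.5) = 0.9787
N(−d₂) = N(-0.46) = 0.3228;  N(−d₁) = N(-0.56) = 0.2877
P = 340·0.9787·0.3228 − 350·0.2877 = 107.4143 − 100.6950 = 6.7193

$6.72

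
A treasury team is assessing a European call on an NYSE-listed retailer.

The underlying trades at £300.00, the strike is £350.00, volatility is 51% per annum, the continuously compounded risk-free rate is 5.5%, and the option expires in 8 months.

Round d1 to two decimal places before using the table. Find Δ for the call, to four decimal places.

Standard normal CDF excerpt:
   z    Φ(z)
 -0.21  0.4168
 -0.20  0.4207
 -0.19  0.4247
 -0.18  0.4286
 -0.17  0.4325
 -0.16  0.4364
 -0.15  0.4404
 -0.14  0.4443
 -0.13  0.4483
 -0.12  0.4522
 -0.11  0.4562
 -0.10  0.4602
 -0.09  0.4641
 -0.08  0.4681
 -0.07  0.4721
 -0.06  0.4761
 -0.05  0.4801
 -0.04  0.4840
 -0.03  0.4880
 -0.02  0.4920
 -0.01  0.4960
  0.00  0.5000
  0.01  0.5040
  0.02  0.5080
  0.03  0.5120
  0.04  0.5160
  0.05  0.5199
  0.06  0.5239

σ√T = 0.51 × 0.8165 = 0.4164
ln(S/K) + (r + σ²/2)T = ln(300/350) + (0.055 + 0.51²/2)·0.6667 = -0.1542 + 0.1234 = -0.0308
d₁ = -0.0308 / 0.4164 = -0.0739 which rounds to -0.07
N(d₁) = N(-0.07) = 0.4721
Δ_call = N(d₁) = 0.4721

0.4721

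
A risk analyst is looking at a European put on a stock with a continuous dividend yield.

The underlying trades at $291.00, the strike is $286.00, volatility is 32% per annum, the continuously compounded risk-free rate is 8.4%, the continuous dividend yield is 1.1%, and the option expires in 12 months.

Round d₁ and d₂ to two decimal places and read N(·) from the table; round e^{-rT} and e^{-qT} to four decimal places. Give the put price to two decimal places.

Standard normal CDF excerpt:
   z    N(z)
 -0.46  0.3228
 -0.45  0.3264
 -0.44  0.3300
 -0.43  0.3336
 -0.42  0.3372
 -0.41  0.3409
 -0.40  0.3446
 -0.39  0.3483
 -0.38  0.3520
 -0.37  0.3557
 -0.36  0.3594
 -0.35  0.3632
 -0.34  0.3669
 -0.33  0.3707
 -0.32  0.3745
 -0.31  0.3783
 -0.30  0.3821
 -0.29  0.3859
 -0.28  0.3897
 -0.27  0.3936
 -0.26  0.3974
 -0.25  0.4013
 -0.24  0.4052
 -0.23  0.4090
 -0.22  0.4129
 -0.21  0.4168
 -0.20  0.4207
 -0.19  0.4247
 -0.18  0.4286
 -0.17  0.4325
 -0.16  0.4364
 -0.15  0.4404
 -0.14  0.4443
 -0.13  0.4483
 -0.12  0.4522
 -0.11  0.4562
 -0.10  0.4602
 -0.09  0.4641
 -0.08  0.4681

T = 1;  σ√T = 0.3200
d₁ = [ln(291/286) + (0.084 − 0.011 + 0.32²/2)·1] / 0.3200 = [0.0173 + 0.1242] / 0.3200 = 0.4423 ⇒ 0.44
d₂ = d₁ − σ√T = 0.4423 − 0.3200 = 0.1223 ⇒ 0.12
e^(−qT) = e^(−0.011·1) = 0.9891;  e^(−rT) = e^(−0.084·1) = 0.9194
P = 286·0.9194·N(-0.12) − 291·0.9891·N(-0.44) = 286·0.9194·0.4522 − 291·0.9891·0.3300 = 118.9053 − 94.9833 = 23.9220

$23.92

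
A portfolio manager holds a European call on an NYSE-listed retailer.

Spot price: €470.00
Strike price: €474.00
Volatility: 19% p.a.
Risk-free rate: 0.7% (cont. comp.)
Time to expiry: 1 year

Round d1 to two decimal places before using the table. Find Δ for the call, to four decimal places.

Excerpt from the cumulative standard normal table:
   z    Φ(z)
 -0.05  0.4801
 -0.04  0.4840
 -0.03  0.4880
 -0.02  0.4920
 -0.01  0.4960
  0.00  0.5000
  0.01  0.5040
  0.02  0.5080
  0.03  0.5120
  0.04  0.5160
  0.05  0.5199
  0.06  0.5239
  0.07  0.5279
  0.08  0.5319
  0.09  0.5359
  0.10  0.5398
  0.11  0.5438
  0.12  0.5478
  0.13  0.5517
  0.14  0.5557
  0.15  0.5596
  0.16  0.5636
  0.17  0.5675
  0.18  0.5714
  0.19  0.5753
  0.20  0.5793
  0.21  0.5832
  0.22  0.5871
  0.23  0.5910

0.5359

σ√T = 0.19·√1 = 0.1900
d₁ = [ln(470/474) + (0.007 + 0.19²/2)·1] / 0.1900 = [-0.0085 + 0.0250] / 0.1900 = 0.0872 → 0.09
N(d₁) = N(0.09) = 0.5359
Δ_call = N(d₁) = 0.5359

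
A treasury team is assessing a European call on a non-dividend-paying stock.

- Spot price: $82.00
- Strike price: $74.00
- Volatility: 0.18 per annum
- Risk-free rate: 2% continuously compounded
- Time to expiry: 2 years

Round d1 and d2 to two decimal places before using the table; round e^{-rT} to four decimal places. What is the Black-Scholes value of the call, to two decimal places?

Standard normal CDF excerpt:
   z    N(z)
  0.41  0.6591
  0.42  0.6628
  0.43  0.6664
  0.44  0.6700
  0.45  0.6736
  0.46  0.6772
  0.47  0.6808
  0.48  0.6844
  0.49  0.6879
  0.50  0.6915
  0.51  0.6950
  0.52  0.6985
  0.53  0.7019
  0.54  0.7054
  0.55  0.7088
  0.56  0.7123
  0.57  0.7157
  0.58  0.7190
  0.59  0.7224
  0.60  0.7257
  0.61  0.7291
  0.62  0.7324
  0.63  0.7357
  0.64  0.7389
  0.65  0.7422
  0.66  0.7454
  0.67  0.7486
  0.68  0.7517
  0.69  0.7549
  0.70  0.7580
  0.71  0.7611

T = 2;  σ√T = 0.2546
ln(S/K) + (r + σ²/2)T = ln(82/74) + (0.02 + 0.18²/2)·2 = 0.1027 + 0.0724 = 0.1751
d₁ = 0.1751 / 0.2546 = 0.6877 ≈ 0.69
d₂ = d₁ − σ√T = 0.6877 − 0.2546 = 0.4331 ≈ 0.43
exp(−rT) = exp(−0.02·2) = 0.9608
C = 82·N(0.69) − 74·0.9608·N(0.43) = 82·0.7549 − 74·0.9608·0.6664 = 61.9018 − 47.3805 = 14.5213

$14.52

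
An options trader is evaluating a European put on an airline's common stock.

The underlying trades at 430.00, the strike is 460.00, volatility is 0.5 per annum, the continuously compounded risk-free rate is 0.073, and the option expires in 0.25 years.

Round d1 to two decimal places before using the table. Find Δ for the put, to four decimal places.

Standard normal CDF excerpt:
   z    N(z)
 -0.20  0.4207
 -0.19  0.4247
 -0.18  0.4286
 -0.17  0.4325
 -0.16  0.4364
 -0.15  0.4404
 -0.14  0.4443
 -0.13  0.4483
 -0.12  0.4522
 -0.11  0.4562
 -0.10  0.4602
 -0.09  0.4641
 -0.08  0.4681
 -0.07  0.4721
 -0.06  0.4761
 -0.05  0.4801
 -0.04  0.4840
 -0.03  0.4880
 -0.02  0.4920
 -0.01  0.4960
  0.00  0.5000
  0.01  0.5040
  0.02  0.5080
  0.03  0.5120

-0.5279

σ√T = 0.5 × 0.5000 = 0.2500
d₁ = [ln(430/460) + (0.073 + 0.5²/2)·0.25] / 0.2500 = [-0.0674 + 0.0495] / 0.2500 = -0.0718 ⇒ -0.07
N(d₁) = N(-0.07) = 0.4721
Δ_put = N(d₁) − 1 = 0.4721 − 1 = -0.5279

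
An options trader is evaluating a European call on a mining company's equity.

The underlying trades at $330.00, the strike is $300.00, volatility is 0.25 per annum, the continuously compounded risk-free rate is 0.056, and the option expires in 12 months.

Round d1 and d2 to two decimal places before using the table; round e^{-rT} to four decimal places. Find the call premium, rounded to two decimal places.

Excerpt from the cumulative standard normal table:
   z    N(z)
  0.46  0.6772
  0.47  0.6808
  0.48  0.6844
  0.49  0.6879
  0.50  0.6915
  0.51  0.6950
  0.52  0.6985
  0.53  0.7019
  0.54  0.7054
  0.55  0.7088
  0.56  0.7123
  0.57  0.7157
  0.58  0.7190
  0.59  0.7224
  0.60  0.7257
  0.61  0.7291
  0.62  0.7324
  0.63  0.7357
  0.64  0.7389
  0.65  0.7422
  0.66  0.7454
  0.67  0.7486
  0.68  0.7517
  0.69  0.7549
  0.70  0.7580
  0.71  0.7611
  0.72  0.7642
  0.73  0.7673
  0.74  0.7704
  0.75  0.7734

$59.08

σ√T = 0.25 × 1.0000 = 0.2500
d₁ = [ln(330/300) + (0.056 + ½·0.25²)·1] / (σ√T) = (0.0953 + 0.0872) / 0.2500 = 0.7302 ≈ 0.73
d₂ = 0.7302 − 0.2500 = 0.4802 ≈ 0.48
e^(−rT) = e^(−0.056·1) = 0.9455
N(d₁) = N(0.73) = 0.7673;  N(d₂) = N(0.48) = 0.6844
C = 330·0.7673 − 300·0.9455·0.6844 = 253.2090 − 194.1301 = 59.0789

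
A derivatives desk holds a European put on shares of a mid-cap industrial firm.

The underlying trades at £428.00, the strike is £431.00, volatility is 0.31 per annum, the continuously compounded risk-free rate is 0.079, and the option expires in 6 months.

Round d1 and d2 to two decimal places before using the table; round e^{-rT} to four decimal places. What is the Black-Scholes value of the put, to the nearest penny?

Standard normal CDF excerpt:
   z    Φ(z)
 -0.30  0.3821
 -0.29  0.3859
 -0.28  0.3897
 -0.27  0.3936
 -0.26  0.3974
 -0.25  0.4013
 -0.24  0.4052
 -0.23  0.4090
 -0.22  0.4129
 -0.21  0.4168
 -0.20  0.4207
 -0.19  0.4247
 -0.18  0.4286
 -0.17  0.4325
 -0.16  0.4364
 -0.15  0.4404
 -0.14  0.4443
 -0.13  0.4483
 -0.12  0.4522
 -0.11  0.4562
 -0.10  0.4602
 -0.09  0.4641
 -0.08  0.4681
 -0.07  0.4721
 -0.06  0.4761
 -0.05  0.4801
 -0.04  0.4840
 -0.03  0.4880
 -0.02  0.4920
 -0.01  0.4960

T = 0.5;  σ√T = 0.2192
ln(S/K) + (r + σ²/2)T = ln(428/431) + (0.079 + 0.31²/2)·0.5 = -0.0070 + 0.0635 = 0.0565
d₁ = 0.0565 / 0.2192 = 0.2579 ≈ 0.26
d₂ = d₁ − σ√T = 0.2579 − 0.2192 = 0.0387 ≈ 0.04
e^(−rT) = e^(−0.079·0.5) = 0.9613
N(−d₂) = N(-0.04) = 0.4840;  N(−d₁) = N(-0.26) = 0.3974
P = 431·0.9613·0.4840 − 428·0.3974 = 200.5310 − 170.0872 = 30.4438

£30.44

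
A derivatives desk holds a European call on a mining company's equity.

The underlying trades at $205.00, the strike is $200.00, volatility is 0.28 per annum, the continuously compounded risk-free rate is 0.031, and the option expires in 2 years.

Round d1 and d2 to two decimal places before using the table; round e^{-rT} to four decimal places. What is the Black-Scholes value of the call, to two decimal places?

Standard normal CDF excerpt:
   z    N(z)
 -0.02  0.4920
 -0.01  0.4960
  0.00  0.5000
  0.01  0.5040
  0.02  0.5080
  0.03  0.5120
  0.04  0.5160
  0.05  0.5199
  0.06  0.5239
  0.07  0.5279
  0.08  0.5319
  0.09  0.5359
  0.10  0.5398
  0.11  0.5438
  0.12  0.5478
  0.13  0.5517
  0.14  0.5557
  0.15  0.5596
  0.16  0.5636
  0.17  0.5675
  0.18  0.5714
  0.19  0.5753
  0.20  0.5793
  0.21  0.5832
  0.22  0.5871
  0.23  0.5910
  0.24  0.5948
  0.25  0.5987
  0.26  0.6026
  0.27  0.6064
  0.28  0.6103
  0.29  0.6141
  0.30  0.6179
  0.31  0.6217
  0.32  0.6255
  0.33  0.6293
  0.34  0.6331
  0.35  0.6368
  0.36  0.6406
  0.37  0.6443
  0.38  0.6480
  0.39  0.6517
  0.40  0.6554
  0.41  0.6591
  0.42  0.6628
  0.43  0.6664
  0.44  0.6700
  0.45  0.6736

$40.38

σ√T = 0.28·√2 = 0.3960
d₁ = [ln(205/200) + (0.031 + 0.28²/2)·2] / 0.3960 = [0.0247 + 0.1404] / 0.3960 = 0.4169 ≈ 0.42
d₂ = d₁ − σ√T = 0.4169 − 0.3960 = 0.0209 ≈ 0.02
e^(−rT) = e^(−0.031·2) = 0.9399
C = 205·N(0.42) − 200·0.9399·N(0.02) = 205·0.6628 − 200·0.9399·0.5080 = 135.8740 − 95.4938 = 40.3802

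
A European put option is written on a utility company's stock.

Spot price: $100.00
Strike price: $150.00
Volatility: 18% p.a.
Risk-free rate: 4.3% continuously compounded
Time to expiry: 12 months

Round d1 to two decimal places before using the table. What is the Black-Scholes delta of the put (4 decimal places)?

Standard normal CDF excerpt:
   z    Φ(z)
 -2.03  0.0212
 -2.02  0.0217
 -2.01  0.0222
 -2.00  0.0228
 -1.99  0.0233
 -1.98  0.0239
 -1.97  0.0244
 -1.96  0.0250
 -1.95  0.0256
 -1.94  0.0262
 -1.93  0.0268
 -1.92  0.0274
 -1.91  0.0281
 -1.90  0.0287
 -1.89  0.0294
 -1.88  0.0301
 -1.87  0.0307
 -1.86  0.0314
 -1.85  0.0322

σ√T = 0.18 × 1.0000 = 0.1800
d₁ = [ln(100/150) + (0.043 + ½·0.18²)·1] / (σ√T) = (-0.4055 + 0.0592) / 0.1800 = -1.9237 which rounds to -1.92
N(d₁) = N(-1.92) = 0.0274
Δ_put = N(d₁) − 1 = 0.0274 − 1 = -0.9726

-0.9726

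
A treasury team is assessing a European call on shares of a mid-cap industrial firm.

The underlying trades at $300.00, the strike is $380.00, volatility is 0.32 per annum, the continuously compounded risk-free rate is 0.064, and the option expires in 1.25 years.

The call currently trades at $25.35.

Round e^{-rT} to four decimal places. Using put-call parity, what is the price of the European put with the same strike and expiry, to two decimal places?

$76.13

exp(−rT) = exp(−0.064·1.25) = 0.9231
Put-call parity: C − P = S − K·e^(−rT) = 300 − 380·0.9231 = 300 − 350.7780 = -50.7780
P = C − (C − P) = 25.35 − (-50.7780) = 76.1280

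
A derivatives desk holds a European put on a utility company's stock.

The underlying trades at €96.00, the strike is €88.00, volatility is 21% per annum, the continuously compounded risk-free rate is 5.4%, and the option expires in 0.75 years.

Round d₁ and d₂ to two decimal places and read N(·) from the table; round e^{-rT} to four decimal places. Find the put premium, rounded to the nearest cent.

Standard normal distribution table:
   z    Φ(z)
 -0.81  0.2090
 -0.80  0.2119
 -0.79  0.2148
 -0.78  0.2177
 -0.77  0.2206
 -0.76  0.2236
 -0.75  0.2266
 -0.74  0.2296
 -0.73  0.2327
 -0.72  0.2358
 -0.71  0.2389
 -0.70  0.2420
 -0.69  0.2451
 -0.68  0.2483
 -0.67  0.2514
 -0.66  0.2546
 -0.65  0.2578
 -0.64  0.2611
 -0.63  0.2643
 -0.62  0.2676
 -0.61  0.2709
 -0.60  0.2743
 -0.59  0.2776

€2.27

σ√T = 0.21 × 0.8660 = 0.1819
d₁ = [ln(96/88) + (0.054 + 0.21²/2)·0.75] / 0.1819 = [0.0870 + 0.0570] / 0.1819 = 0.7921 which rounds to 0.79
d₂ = d₁ − σ√T = 0.7921 − 0.1819 = 0.6102 which rounds to 0.61
e^(−rT) = e^(−0.054·0.75) = 0.9603
P = 88·0.9603·N(-0.61) − 96·N(-0.79) = 88·0.9603·0.2709 − 96·0.2148 = 22.8928 − 20.6208 = 2.2720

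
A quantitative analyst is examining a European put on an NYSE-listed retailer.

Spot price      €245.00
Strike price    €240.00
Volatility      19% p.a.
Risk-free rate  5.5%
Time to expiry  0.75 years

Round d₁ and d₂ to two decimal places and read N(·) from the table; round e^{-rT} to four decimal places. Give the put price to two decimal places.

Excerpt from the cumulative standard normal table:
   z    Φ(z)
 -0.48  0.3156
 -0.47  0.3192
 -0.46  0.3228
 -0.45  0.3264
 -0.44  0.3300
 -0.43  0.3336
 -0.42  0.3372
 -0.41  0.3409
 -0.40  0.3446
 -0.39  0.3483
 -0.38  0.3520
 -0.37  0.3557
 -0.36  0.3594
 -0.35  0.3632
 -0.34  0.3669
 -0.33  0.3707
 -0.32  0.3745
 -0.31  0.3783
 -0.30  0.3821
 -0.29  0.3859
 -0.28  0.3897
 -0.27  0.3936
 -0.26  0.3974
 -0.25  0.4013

σ√T = 0.19 × 0.8660 = 0.1645
d₁ = [ln(245/240) + (0.055 + ½·0.19²)·0.75] / (σ√T) = (0.0206 + 0.0548) / 0.1645 = 0.4583 ≈ 0.46
d₂ = 0.4583 − 0.1645 = 0.2937 ≈ 0.29
exp(−rT) = exp(−0.055·0.75) = 0.9596
P = 240·0.9596·N(-0.29) − 245·N(-0.46) = 240·0.9596·0.3859 − 245·0.3228 = 88.8743 − 79.0860 = 9.7883

€9.79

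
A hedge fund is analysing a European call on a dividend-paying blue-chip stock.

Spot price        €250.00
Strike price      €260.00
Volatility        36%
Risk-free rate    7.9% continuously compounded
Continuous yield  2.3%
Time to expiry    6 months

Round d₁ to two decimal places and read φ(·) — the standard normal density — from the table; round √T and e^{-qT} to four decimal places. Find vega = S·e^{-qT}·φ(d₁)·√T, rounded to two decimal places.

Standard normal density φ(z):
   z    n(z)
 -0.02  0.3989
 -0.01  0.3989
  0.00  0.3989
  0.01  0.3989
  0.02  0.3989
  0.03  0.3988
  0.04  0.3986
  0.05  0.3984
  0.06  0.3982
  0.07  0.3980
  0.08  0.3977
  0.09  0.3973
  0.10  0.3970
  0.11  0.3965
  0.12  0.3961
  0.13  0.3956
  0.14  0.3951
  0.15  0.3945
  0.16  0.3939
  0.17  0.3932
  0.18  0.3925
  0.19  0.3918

69.50

σ√T = 0.36·√0.5 = 0.2546
ln(S/K) + (r − q + σ²/2)T = ln(250/260) + (0.079 − 0.023 + 0.36²/2)·0.5 = -0.0392 + 0.0604 = 0.0212
d₁ = 0.0212 / 0.2546 = 0.0832 ⇒ 0.08
√T = √0.5 = 0.7071
φ(d₁) = φ(0.08) = 0.3977
exp(−qT) = exp(−0.023·0.5) = 0.9886
vega = S·exp(−qT)·φ(d₁)·√T = 250·0.9886·0.3977·0.7071 = 69.5020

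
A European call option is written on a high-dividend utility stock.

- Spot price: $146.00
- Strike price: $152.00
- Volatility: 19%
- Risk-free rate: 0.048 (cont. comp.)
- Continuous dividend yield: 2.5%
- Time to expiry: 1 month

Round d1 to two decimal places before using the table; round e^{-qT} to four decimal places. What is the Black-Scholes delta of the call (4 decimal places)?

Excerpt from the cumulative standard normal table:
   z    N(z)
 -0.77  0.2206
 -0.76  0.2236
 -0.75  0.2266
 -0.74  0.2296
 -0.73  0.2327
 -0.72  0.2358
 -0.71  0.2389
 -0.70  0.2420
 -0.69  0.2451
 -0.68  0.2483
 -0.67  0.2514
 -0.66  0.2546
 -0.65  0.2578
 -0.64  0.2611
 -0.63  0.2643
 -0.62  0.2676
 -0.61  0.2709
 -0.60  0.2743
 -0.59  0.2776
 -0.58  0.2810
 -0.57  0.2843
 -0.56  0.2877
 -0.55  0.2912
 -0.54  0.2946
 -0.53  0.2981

T = 0.08333;  σ√T = 0.0548
ln(S/K) + (r − q + σ²/2)T = ln(146/152) + (0.048 − 0.025 + 0.19²/2)·0.08333 = -0.0403 + 0.0034 = -0.0369
d₁ = -0.0369 / 0.0548 = -0.6719 ≈ -0.67
N(d₁) = N(-0.67) = 0.2514
Δ_call = e^(−qT)·N(d₁) = 0.9979·0.2514 = 0.2509

0.2509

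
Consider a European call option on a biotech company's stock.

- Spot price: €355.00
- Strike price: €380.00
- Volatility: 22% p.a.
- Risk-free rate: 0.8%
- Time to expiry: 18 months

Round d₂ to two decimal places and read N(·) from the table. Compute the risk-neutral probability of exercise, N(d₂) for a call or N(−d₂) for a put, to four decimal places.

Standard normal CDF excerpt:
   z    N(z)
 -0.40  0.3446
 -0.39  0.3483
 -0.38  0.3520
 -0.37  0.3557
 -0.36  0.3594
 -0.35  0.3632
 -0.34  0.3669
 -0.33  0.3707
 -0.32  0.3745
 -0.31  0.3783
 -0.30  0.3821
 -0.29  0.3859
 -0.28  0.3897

0.3669

σ√T = 0.22 × 1.2247 = 0.2694
d₁ = [ln(355/380) + (0.008 + ½·0.22²)·1.5] / (σ√T) = (-0.0681 + 0.0483) / 0.2694 = -0.0733 which rounds to -0.07
d₂ = -0.0733 − 0.2694 = -0.3428 which rounds to -0.34
Risk-neutral Pr[S_T > K] = N(d₂) = N(-0.34) = 0.3669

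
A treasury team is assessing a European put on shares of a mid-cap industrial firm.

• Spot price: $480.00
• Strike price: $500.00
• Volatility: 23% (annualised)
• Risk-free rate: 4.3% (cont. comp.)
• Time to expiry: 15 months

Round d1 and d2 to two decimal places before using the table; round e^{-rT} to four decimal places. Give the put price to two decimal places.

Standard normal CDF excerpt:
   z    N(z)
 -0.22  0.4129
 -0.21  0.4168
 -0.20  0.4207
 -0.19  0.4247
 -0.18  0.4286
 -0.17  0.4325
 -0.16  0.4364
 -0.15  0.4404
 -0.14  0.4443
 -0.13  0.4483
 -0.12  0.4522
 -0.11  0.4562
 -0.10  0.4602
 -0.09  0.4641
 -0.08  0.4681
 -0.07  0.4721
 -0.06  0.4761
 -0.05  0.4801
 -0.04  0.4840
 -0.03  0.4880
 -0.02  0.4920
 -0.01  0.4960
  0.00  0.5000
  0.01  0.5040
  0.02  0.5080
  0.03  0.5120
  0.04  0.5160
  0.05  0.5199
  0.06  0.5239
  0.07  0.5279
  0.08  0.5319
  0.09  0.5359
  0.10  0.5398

T = 1.25;  σ√T = 0.2571
ln(S/K) + (r + σ²/2)T = ln(480/500) + (0.043 + 0.23²/2)·1.25 = -0.0408 + 0.0868 = 0.0460
d₁ = 0.0460 / 0.2571 = 0.1788 which rounds to 0.18
d₂ = d₁ − σ√T = 0.1788 − 0.2571 = -0.0783 which rounds to -0.08
e^(−rT) = e^(−0.043·1.25) = 0.9477
N(−d₂) = N(0.08) = 0.5319;  N(−d₁) = N(-0.18) = 0.4286
P = 500·0.9477·0.5319 − 480·0.4286 = 252.0408 − 205.7280 = 46.3128

$46.31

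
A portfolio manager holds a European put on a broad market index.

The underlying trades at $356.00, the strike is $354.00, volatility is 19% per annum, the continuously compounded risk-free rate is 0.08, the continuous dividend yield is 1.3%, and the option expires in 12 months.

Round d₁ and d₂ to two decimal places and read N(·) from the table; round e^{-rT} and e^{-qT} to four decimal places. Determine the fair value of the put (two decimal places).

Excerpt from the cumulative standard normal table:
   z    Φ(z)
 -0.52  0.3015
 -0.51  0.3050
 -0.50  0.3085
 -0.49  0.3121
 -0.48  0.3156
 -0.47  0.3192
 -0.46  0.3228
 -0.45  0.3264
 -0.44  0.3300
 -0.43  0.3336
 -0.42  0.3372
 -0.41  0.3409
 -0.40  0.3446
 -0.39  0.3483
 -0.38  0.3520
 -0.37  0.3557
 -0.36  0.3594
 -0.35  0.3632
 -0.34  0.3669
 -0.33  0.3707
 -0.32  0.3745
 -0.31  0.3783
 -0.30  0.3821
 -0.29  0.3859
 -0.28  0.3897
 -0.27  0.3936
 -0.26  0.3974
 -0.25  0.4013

$15.20

σ√T = 0.19·√1 = 0.1900
ln(S/K) + (r − q + σ²/2)T = ln(356/354) + (0.08 − 0.013 + 0.19²/2)·1 = 0.0056 + 0.0851 = 0.0907
d₁ = 0.0907 / 0.1900 = 0.4773 → 0.48
d₂ = d₁ − σ√T = 0.4773 − 0.1900 = 0.2873 → 0.29
e^(−qT) = e^(−0.013·1) = 0.9871;  e^(−rT) = e^(−0.08·1) = 0.9231
P = 354·0.9231·N(-0.29) − 356·0.9871·N(-0.48) = 354·0.9231·0.3859 − 356·0.9871·0.3156 = 126.1034 − 110.9042 = 15.1992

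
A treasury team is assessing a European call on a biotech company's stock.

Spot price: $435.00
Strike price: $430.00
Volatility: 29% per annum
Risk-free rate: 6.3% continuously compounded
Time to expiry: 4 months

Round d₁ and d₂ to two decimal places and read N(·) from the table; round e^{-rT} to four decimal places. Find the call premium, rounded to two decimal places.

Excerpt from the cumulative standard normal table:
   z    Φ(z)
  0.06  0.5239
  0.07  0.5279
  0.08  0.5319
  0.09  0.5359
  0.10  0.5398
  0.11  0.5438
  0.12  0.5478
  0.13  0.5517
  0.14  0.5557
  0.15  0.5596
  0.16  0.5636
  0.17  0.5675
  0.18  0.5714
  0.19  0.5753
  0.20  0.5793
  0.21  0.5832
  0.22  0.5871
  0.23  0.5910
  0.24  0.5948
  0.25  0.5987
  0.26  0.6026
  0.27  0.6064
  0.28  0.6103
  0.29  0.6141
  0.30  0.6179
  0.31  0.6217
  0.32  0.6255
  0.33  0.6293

$36.51

σ√T = 0.29·√0.3333 = 0.1674
d₁ = [ln(435/430) + (0.063 + 0.29²/2)·0.3333] / 0.1674 = [0.0116 + 0.0350] / 0.1674 = 0.2782 ≈ 0.28
d₂ = d₁ − σ√T = 0.2782 − 0.1674 = 0.1108 ≈ 0.11
exp(−rT) = exp(−0.063·0.3333) = 0.9792
N(d₁) = N(0.28) = 0.6103;  N(d₂) = N(0.11) = 0.5438
C = 435·0.6103 − 430·0.9792·0.5438 = 265.4805 − 228.9703 = 36.5102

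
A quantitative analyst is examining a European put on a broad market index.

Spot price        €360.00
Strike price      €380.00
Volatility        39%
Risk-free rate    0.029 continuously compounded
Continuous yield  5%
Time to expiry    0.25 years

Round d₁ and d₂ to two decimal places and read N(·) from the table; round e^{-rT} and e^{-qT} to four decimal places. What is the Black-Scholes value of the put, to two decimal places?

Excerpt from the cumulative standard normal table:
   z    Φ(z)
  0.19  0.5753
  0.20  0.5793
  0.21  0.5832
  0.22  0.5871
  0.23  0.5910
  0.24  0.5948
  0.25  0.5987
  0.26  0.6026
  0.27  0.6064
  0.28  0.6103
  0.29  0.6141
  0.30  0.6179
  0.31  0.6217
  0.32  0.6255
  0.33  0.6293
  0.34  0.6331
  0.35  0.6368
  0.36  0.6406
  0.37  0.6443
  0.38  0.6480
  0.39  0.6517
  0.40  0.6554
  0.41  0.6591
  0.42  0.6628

€39.91

σ√T = 0.39·√0.25 = 0.1950
d₁ = [ln(360/380) + (0.029 − 0.05 + 0.39²/2)·0.25] / 0.1950 = [-0.0541 + 0.0138] / 0.1950 = -0.2067 → -0.21
d₂ = d₁ − σ√T = -0.2067 − 0.1950 = -0.4017 → -0.40
e^(−qT) = e^(−0.05·0.25) = 0.9876;  e^(−rT) = e^(−0.029·0.25) = 0.9928
P = 380·0.9928·N(0.40) − 360·0.9876·N(0.21) = 380·0.9928·0.6554 − 360·0.9876·0.5832 = 247.2588 − 207.3486 = 39.9102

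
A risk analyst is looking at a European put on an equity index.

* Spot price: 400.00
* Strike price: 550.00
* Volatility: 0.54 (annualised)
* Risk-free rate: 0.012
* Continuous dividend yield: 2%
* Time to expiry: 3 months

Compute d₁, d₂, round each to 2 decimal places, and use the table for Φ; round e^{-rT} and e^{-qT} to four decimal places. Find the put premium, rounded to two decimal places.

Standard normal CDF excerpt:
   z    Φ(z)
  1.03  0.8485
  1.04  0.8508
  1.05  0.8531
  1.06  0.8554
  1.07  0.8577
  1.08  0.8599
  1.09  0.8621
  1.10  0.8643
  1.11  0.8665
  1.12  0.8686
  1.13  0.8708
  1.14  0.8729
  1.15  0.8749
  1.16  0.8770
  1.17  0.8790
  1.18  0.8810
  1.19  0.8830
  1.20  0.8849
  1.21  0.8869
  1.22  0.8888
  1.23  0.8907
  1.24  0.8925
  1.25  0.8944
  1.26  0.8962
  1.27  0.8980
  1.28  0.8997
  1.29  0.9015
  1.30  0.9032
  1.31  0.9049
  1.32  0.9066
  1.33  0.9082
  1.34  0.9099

157.60

T = 0.25;  σ√T = 0.2700
ln(S/K) + (r − q + σ²/2)T = ln(400/550) + (0.012 − 0.02 + 0.54²/2)·0.25 = -0.3185 + 0.0345 = -0.2840
d₁ = -0.2840 / 0.2700 = -1.0519 which rounds to -1.05
d₂ = d₁ − σ√T = -1.0519 − 0.2700 = -1.3219 which rounds to -1.32
e^(−qT) = e^(−0.02·0.25) = 0.9950;  e^(−rT) = e^(−0.012·0.25) = 0.9970
P = 550·0.9970·N(1.32) − 400·0.9950·N(1.05) = 550·0.9970·0.9066 − 400·0.9950·0.8531 = 497.1341 − 339.5338 = 157.6003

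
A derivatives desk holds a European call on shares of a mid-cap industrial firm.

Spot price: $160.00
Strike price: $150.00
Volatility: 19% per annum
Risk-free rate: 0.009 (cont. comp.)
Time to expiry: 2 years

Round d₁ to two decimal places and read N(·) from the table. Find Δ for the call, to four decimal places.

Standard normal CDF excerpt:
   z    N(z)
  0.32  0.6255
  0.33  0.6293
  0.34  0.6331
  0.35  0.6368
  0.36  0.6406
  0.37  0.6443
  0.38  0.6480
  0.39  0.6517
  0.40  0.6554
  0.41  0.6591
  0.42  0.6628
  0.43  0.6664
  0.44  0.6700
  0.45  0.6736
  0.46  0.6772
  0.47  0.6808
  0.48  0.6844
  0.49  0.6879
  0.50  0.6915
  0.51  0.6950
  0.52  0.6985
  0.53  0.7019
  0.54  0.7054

T = 2;  σ√T = 0.2687
ln(S/K) + (r + σ²/2)T = ln(160/150) + (0.009 + 0.19²/2)·2 = 0.0645 + 0.0541 = 0.1186
d₁ = 0.1186 / 0.2687 = 0.4415 which rounds to 0.44
N(d₁) = N(0.44) = 0.6700
Δ_call = N(d₁) = 0.6700

0.6700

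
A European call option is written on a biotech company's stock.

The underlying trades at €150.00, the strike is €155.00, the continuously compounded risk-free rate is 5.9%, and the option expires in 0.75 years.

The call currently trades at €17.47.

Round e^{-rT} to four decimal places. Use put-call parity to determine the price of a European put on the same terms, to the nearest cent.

e^(−rT) = e^(−0.059·0.75) = 0.9567
Put-call parity: C − P = S − K·e^(−rT) = 150 − 155·0.9567 = 150 − 148.2885 = 1.7115
P = C − (C − P) = 17.47 − (1.7115) = 15.7585

€15.76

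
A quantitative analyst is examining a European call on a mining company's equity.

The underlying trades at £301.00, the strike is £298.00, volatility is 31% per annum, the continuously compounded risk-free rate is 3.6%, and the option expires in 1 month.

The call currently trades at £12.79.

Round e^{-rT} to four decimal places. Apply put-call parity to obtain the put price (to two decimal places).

exp(−rT) = exp(−0.036·0.08333) = 0.9970
Put-call parity: C − P = S − K·e^(−rT) = 301 − 298·0.9970 = 301 − 297.1060 = 3.8940
P = C − (C − P) = 12.79 − (3.8940) = 8.8960

£8.90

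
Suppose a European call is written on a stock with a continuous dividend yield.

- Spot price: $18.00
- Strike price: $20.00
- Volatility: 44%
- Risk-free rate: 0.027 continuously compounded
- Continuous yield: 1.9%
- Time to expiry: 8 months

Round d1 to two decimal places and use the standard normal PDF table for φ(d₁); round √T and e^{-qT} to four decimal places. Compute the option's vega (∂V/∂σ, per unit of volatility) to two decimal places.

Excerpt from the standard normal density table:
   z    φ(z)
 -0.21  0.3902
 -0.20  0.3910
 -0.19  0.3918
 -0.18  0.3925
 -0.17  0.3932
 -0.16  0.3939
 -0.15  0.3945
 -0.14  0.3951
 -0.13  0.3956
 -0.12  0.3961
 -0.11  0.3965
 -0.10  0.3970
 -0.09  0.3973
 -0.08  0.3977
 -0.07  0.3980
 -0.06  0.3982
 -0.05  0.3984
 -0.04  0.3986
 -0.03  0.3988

T = 0.6667;  σ√T = 0.3593
d₁ = [ln(18/20) + (0.027 − 0.019 + 0.44²/2)·0.6667] / 0.3593 = [-0.1054 + 0.0699] / 0.3593 = -0.0988 ⇒ -0.10
√T = √0.6667 = 0.8165
φ(d₁) = φ(-0.10) = 0.3970
exp(−qT) = exp(−0.019·0.6667) = 0.9874
vega = S·exp(−qT)·φ(d₁)·√T = 18·0.9874·0.3970·0.8165 = 5.7612

5.76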